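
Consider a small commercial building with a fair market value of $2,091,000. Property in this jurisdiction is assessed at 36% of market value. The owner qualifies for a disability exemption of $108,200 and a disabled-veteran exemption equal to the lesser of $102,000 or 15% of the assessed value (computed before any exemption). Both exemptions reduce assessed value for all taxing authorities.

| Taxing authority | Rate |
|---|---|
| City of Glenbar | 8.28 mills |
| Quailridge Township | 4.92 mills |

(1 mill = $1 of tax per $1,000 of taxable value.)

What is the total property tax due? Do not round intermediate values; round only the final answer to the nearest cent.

$7,161.79

Assessed value = $2,091,000 × 0.36 = $752,760
Disabled-veteran exemption = min($102,000, 15% × $752,760) = min($102,000, $112,914) = $102,000 (dollar cap binds)
Taxable value = $752,760 − $108,200 − $102,000 = $542,560
City of Glenbar: $542,560 × 0.00828 = $4,492.3968
Quailridge Township: $542,560 × 0.00492 = $2,669.3952
Total = $7,161.792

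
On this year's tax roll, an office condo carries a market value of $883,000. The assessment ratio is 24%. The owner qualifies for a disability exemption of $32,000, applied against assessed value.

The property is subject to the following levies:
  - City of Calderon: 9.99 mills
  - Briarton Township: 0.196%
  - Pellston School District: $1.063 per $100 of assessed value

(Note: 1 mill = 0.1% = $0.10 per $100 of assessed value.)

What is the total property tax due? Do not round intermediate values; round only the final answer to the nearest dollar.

$4,063

Assessed value = $883,000 × 0.24 = $211,920
Taxable value = $211,920 − $32,000 = $179,920
City of Calderon: $179,920 × 0.00999 = $1,797.4008
Briarton Township: $179,920 × 0.00196 = $352.6432
Pellston School District: $179,920 × 0.01063 = $1,912.5496
Total = $4,062.5936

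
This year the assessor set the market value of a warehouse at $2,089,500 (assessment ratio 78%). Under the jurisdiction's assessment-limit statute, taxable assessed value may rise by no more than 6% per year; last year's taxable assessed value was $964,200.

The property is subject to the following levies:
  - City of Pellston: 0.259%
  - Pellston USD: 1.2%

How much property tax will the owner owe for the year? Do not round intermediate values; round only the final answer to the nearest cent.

$14,911.74

Uncapped assessed value = $2,089,500 × 0.78 = $1,629,810
Cap limit = $964,200 × 1.06 = $1,022,052
Taxable assessed value = min($1,629,810, $1,022,052) = $1,022,052 (cap binds)
City of Pellston: $1,022,052 × 0.00259 = $2,647.11468
Pellston USD: $1,022,052 × 0.012 = $12,264.624
Total = $14,911.73868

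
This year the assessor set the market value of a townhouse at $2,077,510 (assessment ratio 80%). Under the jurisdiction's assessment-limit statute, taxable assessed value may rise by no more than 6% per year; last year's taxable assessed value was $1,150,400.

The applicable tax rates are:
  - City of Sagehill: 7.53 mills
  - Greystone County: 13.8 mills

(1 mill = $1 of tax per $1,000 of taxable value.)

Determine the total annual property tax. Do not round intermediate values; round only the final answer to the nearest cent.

Uncapped assessed value = $2,077,510 × 0.8 = $1,662,008
Cap limit = $1,150,400 × 1.06 = $1,219,424
Taxable assessed value = min($1,662,008, $1,219,424) = $1,219,424 (cap binds)
City of Sagehill: $1,219,424 × 0.00753 = $9,182.26272
Greystone County: $1,219,424 × 0.0138 = $16,828.0512
Total = $26,010.31392

$26,010.31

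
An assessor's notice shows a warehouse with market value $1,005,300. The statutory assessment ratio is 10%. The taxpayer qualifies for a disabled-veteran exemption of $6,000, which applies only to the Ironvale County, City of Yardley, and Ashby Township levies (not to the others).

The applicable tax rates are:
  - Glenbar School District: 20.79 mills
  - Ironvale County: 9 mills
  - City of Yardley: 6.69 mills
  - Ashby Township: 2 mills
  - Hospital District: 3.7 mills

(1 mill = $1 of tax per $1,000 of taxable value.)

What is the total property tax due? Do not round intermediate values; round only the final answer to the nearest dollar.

Assessed value = $1,005,300 × 0.1 = $100,530
Glenbar School District: $100,530 × 0.02079 = $2,090.0187
Ironvale County: ($100,530 − $6,000) × 0.009 = $94,530 × 0.009 = $850.77
City of Yardley: ($100,530 − $6,000) × 0.00669 = $94,530 × 0.00669 = $632.4057
Ashby Township: ($100,530 − $6,000) × 0.002 = $94,530 × 0.002 = $189.06
Hospital District: $100,530 × 0.0037 = $371.961
Total = $4,134.2154

$4,134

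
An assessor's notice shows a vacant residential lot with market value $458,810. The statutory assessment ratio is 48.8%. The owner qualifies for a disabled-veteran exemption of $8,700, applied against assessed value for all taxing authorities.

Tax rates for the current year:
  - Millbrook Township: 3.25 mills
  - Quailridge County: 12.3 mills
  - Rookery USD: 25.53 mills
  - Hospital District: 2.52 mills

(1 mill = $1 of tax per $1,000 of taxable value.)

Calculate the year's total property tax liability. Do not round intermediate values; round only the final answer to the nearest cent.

$9,382.69

Assessed value = $458,810 × 0.488 = $223,899.28
Taxable value = $223,899.28 − $8,700 = $215,199.28
Millbrook Township: $215,199.28 × 0.00325 = $699.39766
Quailridge County: $215,199.28 × 0.0123 = $2,646.951144
Rookery USD: $215,199.28 × 0.02553 = $5,494.0376184
Hospital District: $215,199.28 × 0.00252 = $542.3021856
Total = $699.39766 + $2,646.951144 + $5,494.0376184 + $542.3021856 = $9,382.688608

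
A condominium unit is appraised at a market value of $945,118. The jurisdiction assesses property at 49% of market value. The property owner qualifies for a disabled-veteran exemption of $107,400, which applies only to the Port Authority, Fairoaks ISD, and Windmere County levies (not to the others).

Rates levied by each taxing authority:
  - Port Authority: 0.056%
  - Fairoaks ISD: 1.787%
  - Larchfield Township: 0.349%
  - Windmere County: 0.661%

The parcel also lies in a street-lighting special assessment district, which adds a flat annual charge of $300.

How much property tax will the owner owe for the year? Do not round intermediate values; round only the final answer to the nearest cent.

Assessed value = $945,118 × 0.49 = $463,107.82
Port Authority: ($463,107.82 − $107,400) × 0.00056 = $355,707.82 × 0.00056 = $199.1963792
Fairoaks ISD: ($463,107.82 − $107,400) × 0.01787 = $355,707.82 × 0.01787 = $6,356.4987434
Larchfield Township: $463,107.82 × 0.00349 = $1,616.2462918
Windmere County: ($463,107.82 − $107,400) × 0.00661 = $355,707.82 × 0.00661 = $2,351.2286902
Levies subtotal = $10,523.1701046
Total = $10,523.1701046 + $300 = $10,823.1701046

$10,823.17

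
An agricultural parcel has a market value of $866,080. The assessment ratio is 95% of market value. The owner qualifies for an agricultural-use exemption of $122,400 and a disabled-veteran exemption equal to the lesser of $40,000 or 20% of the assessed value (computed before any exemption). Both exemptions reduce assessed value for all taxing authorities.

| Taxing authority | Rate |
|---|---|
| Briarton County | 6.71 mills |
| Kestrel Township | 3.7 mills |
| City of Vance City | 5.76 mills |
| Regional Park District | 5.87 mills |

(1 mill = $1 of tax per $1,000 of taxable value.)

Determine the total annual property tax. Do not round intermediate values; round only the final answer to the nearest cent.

$14,554.69

Assessed value = $866,080 × 0.95 = $822,776
Disabled-veteran exemption = min($40,000, 20% × $822,776) = min($40,000, $164,555.2) = $40,000 (dollar cap binds)
Taxable value = $822,776 − $122,400 − $40,000 = $660,376
Briarton County: $660,376 × 0.00671 = $4,431.12296
Kestrel Township: $660,376 × 0.0037 = $2,443.3912
City of Vance City: $660,376 × 0.00576 = $3,803.76576
Regional Park District: $660,376 × 0.00587 = $3,876.40712
Total = $14,554.68704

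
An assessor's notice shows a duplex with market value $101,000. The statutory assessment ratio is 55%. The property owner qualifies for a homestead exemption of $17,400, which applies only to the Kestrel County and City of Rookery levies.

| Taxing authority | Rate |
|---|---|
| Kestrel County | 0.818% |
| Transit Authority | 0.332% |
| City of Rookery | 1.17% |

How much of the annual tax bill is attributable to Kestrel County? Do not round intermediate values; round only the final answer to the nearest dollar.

Assessed value = $101,000 × 0.55 = $55,550
Kestrel County taxable value = $55,550 − $17,400 = $38,150
Kestrel County levy = $38,150 × 0.00818 = $312.067

$312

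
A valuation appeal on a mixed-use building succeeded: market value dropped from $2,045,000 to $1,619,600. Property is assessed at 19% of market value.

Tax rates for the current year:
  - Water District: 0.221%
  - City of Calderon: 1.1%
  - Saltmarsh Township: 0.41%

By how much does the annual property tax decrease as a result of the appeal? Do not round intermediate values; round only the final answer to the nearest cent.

Old assessed value = $2,045,000 × 0.19 = $388,550
New assessed value = $1,619,600 × 0.19 = $307,724
Combined rate = 0.00221 + 0.011 + 0.0041 = 0.01731
Old tax = $388,550 × 0.01731 = $6,725.8005
New tax = $307,724 × 0.01731 = $5,326.70244
Reduction = $6,725.8005 − $5,326.70244 = $1,399.09806

$1,399.10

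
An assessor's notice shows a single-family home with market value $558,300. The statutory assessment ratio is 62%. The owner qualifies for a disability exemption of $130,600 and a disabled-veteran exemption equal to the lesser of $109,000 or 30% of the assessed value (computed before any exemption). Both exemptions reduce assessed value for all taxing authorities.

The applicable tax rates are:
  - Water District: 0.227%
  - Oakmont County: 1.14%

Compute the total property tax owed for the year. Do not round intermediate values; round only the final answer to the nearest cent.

Assessed value = $558,300 × 0.62 = $346,146
Disabled-veteran exemption = min($109,000, 30% × $346,146) = min($109,000, $103,843.8) = $103,843.8 (percentage binds)
Taxable value = $346,146 − $130,600 − $103,843.8 = $111,702.2
Water District: $111,702.2 × 0.00227 = $253.563994
Oakmont County: $111,702.2 × 0.0114 = $1,273.40508
Total = $1,526.969074

$1,526.97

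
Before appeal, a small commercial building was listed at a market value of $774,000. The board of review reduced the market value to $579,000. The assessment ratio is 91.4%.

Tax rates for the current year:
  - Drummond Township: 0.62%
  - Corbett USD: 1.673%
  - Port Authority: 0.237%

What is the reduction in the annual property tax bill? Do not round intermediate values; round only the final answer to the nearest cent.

$4,509.22

Old assessed value = $774,000 × 0.914 = $707,436
New assessed value = $579,000 × 0.914 = $529,206
Combined rate = 0.0062 + 0.01673 + 0.00237 = 0.0253
Old tax = $707,436 × 0.0253 = $17,898.1308
New tax = $529,206 × 0.0253 = $13,388.9118
Reduction = $17,898.1308 − $13,388.9118 = $4,509.219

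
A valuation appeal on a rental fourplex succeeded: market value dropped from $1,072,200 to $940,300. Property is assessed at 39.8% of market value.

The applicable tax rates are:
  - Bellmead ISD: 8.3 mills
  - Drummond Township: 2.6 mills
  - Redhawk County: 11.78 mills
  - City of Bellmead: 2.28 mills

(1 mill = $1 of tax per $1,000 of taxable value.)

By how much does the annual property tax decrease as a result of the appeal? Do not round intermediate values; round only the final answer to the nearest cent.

Old assessed value = $1,072,200 × 0.398 = $426,735.6
New assessed value = $940,300 × 0.398 = $374,239.4
Combined rate = 0.0083 + 0.0026 + 0.01178 + 0.00228 = 0.02496
Old tax = $426,735.6 × 0.02496 = $10,651.320576
New tax = $374,239.4 × 0.02496 = $9,341.015424
Reduction = $10,651.320576 − $9,341.015424 = $1,310.305152

$1,310.31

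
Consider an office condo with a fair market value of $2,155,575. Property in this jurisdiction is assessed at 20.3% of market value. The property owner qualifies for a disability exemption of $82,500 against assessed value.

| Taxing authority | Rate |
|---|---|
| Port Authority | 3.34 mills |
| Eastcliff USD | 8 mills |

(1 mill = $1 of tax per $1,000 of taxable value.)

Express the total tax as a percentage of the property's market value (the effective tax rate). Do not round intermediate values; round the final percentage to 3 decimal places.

0.187%

Assessed value = $2,155,575 × 0.203 = $437,581.725
Taxable value = $437,581.725 − $82,500 = $355,081.725
Port Authority: $355,081.725 × 0.00334 = $1,185.9729615
Eastcliff USD: $355,081.725 × 0.008 = $2,840.6538
Total tax = $4,026.6267615
Effective rate = $4,026.6267615 ÷ $2,155,575 = 0.187% of market value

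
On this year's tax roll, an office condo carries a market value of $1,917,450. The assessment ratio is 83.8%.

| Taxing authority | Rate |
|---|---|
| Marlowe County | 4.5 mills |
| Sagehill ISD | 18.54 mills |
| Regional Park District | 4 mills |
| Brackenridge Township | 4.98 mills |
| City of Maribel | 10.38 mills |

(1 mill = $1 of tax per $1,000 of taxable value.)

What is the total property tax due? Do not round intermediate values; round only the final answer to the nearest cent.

Assessed value = $1,917,450 × 0.838 = $1,606,823.1
Marlowe County: $1,606,823.1 × 0.0045 = $7,230.70395
Sagehill ISD: $1,606,823.1 × 0.01854 = $29,790.500274
Regional Park District: $1,606,823.1 × 0.004 = $6,427.2924
Brackenridge Township: $1,606,823.1 × 0.00498 = $8,001.979038
City of Maribel: $1,606,823.1 × 0.01038 = $16,678.823778
Total = $7,230.70395 + $29,790.500274 + $6,427.2924 + $8,001.979038 + $16,678.823778 = $68,129.29944

$68,129.30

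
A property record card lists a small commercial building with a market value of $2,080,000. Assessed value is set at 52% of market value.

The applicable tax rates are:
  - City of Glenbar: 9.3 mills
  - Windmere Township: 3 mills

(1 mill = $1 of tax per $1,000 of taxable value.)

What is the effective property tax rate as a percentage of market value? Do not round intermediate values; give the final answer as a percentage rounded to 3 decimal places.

Assessed value = $2,080,000 × 0.52 = $1,081,600
City of Glenbar: $1,081,600 × 0.0093 = $10,058.88
Windmere Township: $1,081,600 × 0.003 = $3,244.8
Total tax = $13,303.68
Effective rate = $13,303.68 ÷ $2,080,000 = 0.640% of market value

0.640%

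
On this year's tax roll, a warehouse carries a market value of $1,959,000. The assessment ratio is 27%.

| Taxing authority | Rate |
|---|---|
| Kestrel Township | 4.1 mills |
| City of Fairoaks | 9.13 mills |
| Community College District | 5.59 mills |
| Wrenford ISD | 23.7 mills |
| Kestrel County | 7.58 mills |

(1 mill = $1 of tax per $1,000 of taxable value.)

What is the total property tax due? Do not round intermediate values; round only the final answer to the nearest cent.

Assessed value = $1,959,000 × 0.27 = $528,930
Kestrel Township: $528,930 × 0.0041 = $2,168.613
City of Fairoaks: $528,930 × 0.00913 = $4,829.1309
Community College District: $528,930 × 0.00559 = $2,956.7187
Wrenford ISD: $528,930 × 0.0237 = $12,535.641
Kestrel County: $528,930 × 0.00758 = $4,009.2894
Total = $2,168.613 + $4,829.1309 + $2,956.7187 + $12,535.641 + $4,009.2894 = $26,499.393

$26,499.39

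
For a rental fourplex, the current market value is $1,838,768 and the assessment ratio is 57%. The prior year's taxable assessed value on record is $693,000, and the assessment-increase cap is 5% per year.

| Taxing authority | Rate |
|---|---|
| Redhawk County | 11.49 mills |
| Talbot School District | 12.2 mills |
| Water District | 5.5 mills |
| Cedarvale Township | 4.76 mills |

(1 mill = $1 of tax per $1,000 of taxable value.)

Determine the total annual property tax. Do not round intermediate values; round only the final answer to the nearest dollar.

Uncapped assessed value = $1,838,768 × 0.57 = $1,048,097.76
Cap limit = $693,000 × 1.05 = $727,650
Taxable assessed value = min($1,048,097.76, $727,650) = $727,650 (cap binds)
Redhawk County: $727,650 × 0.01149 = $8,360.6985
Talbot School District: $727,650 × 0.0122 = $8,877.33
Water District: $727,650 × 0.0055 = $4,002.075
Cedarvale Township: $727,650 × 0.00476 = $3,463.614
Total = $24,703.7175

$24,704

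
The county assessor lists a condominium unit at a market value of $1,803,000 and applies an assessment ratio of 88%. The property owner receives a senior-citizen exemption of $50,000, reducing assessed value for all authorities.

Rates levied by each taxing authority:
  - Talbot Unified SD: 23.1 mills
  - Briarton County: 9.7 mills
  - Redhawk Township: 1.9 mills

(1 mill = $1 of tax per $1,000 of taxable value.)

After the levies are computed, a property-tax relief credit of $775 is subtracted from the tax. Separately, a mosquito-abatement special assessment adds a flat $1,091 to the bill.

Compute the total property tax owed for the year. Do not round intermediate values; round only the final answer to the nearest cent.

Assessed value = $1,803,000 × 0.88 = $1,586,640
Taxable value = $1,586,640 − $50,000 = $1,536,640
Talbot Unified SD: $1,536,640 × 0.0231 = $35,496.384
Briarton County: $1,536,640 × 0.0097 = $14,905.408
Redhawk Township: $1,536,640 × 0.0019 = $2,919.616
Levies subtotal = $53,321.408
After credit = $53,321.408 − $775 = $52,546.408
Total = $52,546.408 + $1,091 = $53,637.408

$53,637.41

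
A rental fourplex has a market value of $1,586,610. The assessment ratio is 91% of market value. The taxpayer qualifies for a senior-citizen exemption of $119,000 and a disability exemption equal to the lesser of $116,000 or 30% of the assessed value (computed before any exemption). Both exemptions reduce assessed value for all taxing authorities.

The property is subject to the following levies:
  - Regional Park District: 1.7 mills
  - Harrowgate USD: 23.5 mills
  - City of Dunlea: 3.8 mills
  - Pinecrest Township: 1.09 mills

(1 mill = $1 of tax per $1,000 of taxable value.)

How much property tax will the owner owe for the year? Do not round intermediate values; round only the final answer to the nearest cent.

Assessed value = $1,586,610 × 0.91 = $1,443,815.1
Disability exemption = min($116,000, 30% × $1,443,815.1) = min($116,000, $433,144.53) = $116,000 (dollar cap binds)
Taxable value = $1,443,815.1 − $119,000 − $116,000 = $1,208,815.1
Regional Park District: $1,208,815.1 × 0.0017 = $2,054.98567
Harrowgate USD: $1,208,815.1 × 0.0235 = $28,407.15485
City of Dunlea: $1,208,815.1 × 0.0038 = $4,593.49738
Pinecrest Township: $1,208,815.1 × 0.00109 = $1,317.608459
Total = $36,373.246359

$36,373.25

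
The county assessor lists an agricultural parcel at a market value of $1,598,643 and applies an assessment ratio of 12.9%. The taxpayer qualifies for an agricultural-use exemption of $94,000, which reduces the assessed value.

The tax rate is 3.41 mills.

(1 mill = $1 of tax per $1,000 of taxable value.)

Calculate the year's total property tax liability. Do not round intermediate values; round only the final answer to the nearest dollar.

Assessed value = $1,598,643 × 0.129 = $206,224.947
Taxable value = $206,224.947 − $94,000 = $112,224.947
Tax = $112,224.947 × 0.00341 = $382.68706927

$383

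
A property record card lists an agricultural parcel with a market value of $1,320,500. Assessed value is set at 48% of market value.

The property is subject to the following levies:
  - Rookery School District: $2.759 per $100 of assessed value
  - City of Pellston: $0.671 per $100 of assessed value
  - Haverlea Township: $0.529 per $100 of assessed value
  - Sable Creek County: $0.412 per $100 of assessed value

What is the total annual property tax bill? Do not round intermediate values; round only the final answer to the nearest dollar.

Assessed value = $1,320,500 × 0.48 = $633,840
Rookery School District: $633,840 × 0.02759 = $17,487.6456
City of Pellston: $633,840 × 0.00671 = $4,253.0664
Haverlea Township: $633,840 × 0.00529 = $3,353.0136
Sable Creek County: $633,840 × 0.00412 = $2,611.4208
Total = $17,487.6456 + $4,253.0664 + $3,353.0136 + $2,611.4208 = $27,705.1464

$27,705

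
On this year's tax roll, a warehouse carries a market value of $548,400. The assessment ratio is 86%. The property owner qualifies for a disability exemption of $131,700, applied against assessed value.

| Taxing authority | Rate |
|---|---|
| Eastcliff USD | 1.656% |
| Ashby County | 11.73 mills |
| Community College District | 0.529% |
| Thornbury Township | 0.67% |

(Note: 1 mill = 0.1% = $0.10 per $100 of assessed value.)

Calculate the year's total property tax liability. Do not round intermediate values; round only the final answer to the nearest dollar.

$13,692

Assessed value = $548,400 × 0.86 = $471,624
Taxable value = $471,624 − $131,700 = $339,924
Eastcliff USD: $339,924 × 0.01656 = $5,629.14144
Ashby County: $339,924 × 0.01173 = $3,987.30852
Community College District: $339,924 × 0.00529 = $1,798.19796
Thornbury Township: $339,924 × 0.0067 = $2,277.4908
Total = $13,692.13872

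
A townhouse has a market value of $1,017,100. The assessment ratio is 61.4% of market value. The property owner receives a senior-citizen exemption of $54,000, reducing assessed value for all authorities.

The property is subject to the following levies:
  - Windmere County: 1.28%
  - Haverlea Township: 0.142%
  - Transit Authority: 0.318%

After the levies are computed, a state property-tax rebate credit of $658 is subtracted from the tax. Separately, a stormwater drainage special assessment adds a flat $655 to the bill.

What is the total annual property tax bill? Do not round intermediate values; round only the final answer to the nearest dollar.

$9,924

Assessed value = $1,017,100 × 0.614 = $624,499.4
Taxable value = $624,499.4 − $54,000 = $570,499.4
Windmere County: $570,499.4 × 0.0128 = $7,302.39232
Haverlea Township: $570,499.4 × 0.00142 = $810.109148
Transit Authority: $570,499.4 × 0.00318 = $1,814.188092
Levies subtotal = $9,926.68956
After credit = $9,926.68956 − $658 = $9,268.68956
Total = $9,268.68956 + $655 = $9,923.68956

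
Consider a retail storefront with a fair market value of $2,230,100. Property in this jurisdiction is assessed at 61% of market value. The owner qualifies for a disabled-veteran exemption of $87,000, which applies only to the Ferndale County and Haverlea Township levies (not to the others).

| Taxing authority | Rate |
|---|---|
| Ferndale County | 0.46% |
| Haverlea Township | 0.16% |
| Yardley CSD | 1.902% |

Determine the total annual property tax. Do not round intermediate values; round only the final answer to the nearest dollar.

$33,769

Assessed value = $2,230,100 × 0.61 = $1,360,361
Ferndale County: ($1,360,361 − $87,000) × 0.0046 = $1,273,361 × 0.0046 = $5,857.4606
Haverlea Township: ($1,360,361 − $87,000) × 0.0016 = $1,273,361 × 0.0016 = $2,037.3776
Yardley CSD: $1,360,361 × 0.01902 = $25,874.06622
Total = $33,768.90442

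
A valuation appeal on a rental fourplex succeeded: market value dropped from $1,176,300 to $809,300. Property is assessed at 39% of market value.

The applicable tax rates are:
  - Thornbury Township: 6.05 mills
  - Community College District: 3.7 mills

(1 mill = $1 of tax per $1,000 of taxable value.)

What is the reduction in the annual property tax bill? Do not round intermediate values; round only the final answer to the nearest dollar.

Old assessed value = $1,176,300 × 0.39 = $458,757
New assessed value = $809,300 × 0.39 = $315,627
Combined rate = 0.00605 + 0.0037 = 0.00975
Old tax = $458,757 × 0.00975 = $4,472.88075
New tax = $315,627 × 0.00975 = $3,077.36325
Reduction = $4,472.88075 − $3,077.36325 = $1,395.5175

$1,396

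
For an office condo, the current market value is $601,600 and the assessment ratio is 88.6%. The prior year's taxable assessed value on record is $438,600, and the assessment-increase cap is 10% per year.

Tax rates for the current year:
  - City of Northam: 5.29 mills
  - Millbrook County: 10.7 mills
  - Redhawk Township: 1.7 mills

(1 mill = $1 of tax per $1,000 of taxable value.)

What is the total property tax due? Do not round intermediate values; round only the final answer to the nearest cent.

$8,534.72

Uncapped assessed value = $601,600 × 0.886 = $533,017.6
Cap limit = $438,600 × 1.1 = $482,460
Taxable assessed value = min($533,017.6, $482,460) = $482,460 (cap binds)
City of Northam: $482,460 × 0.00529 = $2,552.2134
Millbrook County: $482,460 × 0.0107 = $5,162.322
Redhawk Township: $482,460 × 0.0017 = $820.182
Total = $8,534.7174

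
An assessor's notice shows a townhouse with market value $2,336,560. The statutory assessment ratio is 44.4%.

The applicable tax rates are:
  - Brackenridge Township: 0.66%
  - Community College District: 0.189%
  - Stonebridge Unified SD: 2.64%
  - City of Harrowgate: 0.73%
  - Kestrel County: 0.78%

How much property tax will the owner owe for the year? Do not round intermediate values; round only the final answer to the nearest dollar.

Assessed value = $2,336,560 × 0.444 = $1,037,432.64
Brackenridge Township: $1,037,432.64 × 0.0066 = $6,847.055424
Community College District: $1,037,432.64 × 0.00189 = $1,960.7476896
Stonebridge Unified SD: $1,037,432.64 × 0.0264 = $27,388.221696
City of Harrowgate: $1,037,432.64 × 0.0073 = $7,573.258272
Kestrel County: $1,037,432.64 × 0.0078 = $8,091.974592
Total = $6,847.055424 + $1,960.7476896 + $27,388.221696 + $7,573.258272 + $8,091.974592 = $51,861.2576736

$51,861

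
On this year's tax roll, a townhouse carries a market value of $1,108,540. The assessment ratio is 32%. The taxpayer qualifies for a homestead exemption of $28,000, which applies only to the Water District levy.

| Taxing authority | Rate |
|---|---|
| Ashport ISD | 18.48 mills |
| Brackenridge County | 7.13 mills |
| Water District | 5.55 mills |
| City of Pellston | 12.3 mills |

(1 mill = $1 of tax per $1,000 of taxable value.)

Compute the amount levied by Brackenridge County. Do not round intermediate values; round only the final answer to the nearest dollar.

Assessed value = $1,108,540 × 0.32 = $354,732.8
Brackenridge County taxable value = $354,732.8 (exemption does not apply)
Brackenridge County levy = $354,732.8 × 0.00713 = $2,529.244864

$2,529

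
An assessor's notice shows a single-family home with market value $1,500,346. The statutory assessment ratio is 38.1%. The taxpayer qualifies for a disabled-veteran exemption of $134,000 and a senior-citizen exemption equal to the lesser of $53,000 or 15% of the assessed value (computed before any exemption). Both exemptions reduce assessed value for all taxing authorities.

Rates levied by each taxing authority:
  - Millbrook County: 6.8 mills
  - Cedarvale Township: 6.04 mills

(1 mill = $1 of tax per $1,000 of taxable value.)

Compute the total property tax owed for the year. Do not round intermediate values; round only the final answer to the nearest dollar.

$4,939

Assessed value = $1,500,346 × 0.381 = $571,631.826
Senior-citizen exemption = min($53,000, 15% × $571,631.826) = min($53,000, $85,744.7739) = $53,000 (dollar cap binds)
Taxable value = $571,631.826 − $134,000 − $53,000 = $384,631.826
Millbrook County: $384,631.826 × 0.0068 = $2,615.4964168
Cedarvale Township: $384,631.826 × 0.00604 = $2,323.17622904
Total = $4,938.67264584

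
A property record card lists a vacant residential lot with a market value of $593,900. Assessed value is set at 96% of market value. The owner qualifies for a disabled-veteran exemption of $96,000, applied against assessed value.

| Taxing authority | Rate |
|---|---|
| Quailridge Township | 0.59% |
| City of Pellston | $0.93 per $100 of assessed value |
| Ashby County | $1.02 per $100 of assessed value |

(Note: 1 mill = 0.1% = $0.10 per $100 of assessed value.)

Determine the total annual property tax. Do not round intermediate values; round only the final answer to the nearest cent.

Assessed value = $593,900 × 0.96 = $570,144
Taxable value = $570,144 − $96,000 = $474,144
Quailridge Township: $474,144 × 0.0059 = $2,797.4496
City of Pellston: $474,144 × 0.0093 = $4,409.5392
Ashby County: $474,144 × 0.0102 = $4,836.2688
Total = $12,043.2576

$12,043.26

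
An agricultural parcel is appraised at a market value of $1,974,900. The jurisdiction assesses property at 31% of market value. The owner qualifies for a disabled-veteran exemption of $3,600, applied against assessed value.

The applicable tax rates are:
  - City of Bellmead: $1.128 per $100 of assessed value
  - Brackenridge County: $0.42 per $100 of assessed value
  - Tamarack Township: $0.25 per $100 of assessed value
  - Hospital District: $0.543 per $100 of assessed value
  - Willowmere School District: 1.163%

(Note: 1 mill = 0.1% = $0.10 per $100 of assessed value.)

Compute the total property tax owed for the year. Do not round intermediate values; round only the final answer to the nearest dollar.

$21,326

Assessed value = $1,974,900 × 0.31 = $612,219
Taxable value = $612,219 − $3,600 = $608,619
City of Bellmead: $608,619 × 0.01128 = $6,865.22232
Brackenridge County: $608,619 × 0.0042 = $2,556.1998
Tamarack Township: $608,619 × 0.0025 = $1,521.5475
Hospital District: $608,619 × 0.00543 = $3,304.80117
Willowmere School District: $608,619 × 0.01163 = $7,078.23897
Total = $21,326.00976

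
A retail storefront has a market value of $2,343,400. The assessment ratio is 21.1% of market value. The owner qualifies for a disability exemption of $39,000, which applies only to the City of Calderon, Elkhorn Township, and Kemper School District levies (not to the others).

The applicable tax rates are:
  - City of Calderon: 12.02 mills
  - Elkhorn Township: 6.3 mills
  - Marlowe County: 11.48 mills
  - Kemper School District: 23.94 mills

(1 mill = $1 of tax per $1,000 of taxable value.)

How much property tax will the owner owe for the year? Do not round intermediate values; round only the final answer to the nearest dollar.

$24,924

Assessed value = $2,343,400 × 0.211 = $494,457.4
City of Calderon: ($494,457.4 − $39,000) × 0.01202 = $455,457.4 × 0.01202 = $5,474.597948
Elkhorn Township: ($494,457.4 − $39,000) × 0.0063 = $455,457.4 × 0.0063 = $2,869.38162
Marlowe County: $494,457.4 × 0.01148 = $5,676.370952
Kemper School District: ($494,457.4 − $39,000) × 0.02394 = $455,457.4 × 0.02394 = $10,903.650156
Total = $24,924.000676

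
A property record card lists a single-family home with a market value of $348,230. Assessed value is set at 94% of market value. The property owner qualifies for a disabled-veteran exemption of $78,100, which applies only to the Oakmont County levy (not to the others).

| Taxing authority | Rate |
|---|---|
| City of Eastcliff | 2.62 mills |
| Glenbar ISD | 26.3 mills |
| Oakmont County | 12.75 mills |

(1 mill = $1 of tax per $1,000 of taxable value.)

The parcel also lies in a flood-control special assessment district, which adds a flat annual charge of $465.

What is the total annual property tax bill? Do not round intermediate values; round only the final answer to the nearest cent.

Assessed value = $348,230 × 0.94 = $327,336.2
City of Eastcliff: $327,336.2 × 0.00262 = $857.620844
Glenbar ISD: $327,336.2 × 0.0263 = $8,608.94206
Oakmont County: ($327,336.2 − $78,100) × 0.01275 = $249,236.2 × 0.01275 = $3,177.76155
Levies subtotal = $12,644.324454
Total = $12,644.324454 + $465 = $13,109.324454

$13,109.32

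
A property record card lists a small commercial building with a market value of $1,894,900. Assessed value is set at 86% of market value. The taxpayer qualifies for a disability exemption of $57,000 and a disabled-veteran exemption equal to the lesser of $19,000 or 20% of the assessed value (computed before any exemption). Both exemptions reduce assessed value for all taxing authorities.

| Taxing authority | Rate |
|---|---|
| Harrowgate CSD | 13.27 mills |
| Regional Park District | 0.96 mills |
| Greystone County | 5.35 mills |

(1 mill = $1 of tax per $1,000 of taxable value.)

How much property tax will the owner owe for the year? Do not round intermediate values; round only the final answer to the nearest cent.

Assessed value = $1,894,900 × 0.86 = $1,629,614
Disabled-veteran exemption = min($19,000, 20% × $1,629,614) = min($19,000, $325,922.8) = $19,000 (dollar cap binds)
Taxable value = $1,629,614 − $57,000 − $19,000 = $1,553,614
Harrowgate CSD: $1,553,614 × 0.01327 = $20,616.45778
Regional Park District: $1,553,614 × 0.00096 = $1,491.46944
Greystone County: $1,553,614 × 0.00535 = $8,311.8349
Total = $30,419.76212

$30,419.76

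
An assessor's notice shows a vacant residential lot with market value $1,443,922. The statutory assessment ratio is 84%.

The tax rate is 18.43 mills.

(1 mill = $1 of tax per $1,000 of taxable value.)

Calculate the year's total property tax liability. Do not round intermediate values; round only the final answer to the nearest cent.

$22,353.65

Assessed value = $1,443,922 × 0.84 = $1,212,894.48
Tax = $1,212,894.48 × 0.01843 = $22,353.6452664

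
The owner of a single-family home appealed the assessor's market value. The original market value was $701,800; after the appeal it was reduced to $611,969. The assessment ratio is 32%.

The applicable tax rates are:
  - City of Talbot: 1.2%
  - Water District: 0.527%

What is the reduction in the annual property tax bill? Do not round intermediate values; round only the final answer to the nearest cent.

$496.44

Old assessed value = $701,800 × 0.32 = $224,576
New assessed value = $611,969 × 0.32 = $195,830.08
Combined rate = 0.012 + 0.00527 = 0.01727
Old tax = $224,576 × 0.01727 = $3,878.42752
New tax = $195,830.08 × 0.01727 = $3,381.9854816
Reduction = $3,878.42752 − $3,381.9854816 = $496.4420384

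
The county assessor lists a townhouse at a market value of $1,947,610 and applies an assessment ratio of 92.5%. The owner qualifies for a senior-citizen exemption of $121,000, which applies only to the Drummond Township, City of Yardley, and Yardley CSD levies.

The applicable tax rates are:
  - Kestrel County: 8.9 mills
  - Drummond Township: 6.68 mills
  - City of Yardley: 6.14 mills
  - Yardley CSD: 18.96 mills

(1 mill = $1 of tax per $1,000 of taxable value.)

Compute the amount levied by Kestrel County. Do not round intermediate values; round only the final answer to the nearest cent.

$16,033.70

Assessed value = $1,947,610 × 0.925 = $1,801,539.25
Kestrel County taxable value = $1,801,539.25 (exemption does not apply)
Kestrel County levy = $1,801,539.25 × 0.0089 = $16,033.699325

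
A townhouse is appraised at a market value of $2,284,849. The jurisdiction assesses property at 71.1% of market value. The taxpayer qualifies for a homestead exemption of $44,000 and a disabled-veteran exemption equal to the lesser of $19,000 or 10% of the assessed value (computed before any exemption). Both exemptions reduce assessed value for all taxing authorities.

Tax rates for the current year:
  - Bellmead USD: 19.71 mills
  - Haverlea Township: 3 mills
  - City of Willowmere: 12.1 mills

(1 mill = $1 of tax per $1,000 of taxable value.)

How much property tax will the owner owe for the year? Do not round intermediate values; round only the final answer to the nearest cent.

$54,356.78

Assessed value = $2,284,849 × 0.711 = $1,624,527.639
Disabled-veteran exemption = min($19,000, 10% × $1,624,527.639) = min($19,000, $162,452.7639) = $19,000 (dollar cap binds)
Taxable value = $1,624,527.639 − $44,000 − $19,000 = $1,561,527.639
Bellmead USD: $1,561,527.639 × 0.01971 = $30,777.70976469
Haverlea Township: $1,561,527.639 × 0.003 = $4,684.582917
City of Willowmere: $1,561,527.639 × 0.0121 = $18,894.4844319
Total = $54,356.77711359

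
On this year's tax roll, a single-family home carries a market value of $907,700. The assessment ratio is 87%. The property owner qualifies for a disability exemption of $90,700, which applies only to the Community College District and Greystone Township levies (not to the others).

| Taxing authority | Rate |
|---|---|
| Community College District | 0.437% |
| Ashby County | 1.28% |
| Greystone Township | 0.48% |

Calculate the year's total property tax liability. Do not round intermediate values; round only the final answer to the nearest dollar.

Assessed value = $907,700 × 0.87 = $789,699
Community College District: ($789,699 − $90,700) × 0.00437 = $698,999 × 0.00437 = $3,054.62563
Ashby County: $789,699 × 0.0128 = $10,108.1472
Greystone Township: ($789,699 − $90,700) × 0.0048 = $698,999 × 0.0048 = $3,355.1952
Total = $16,517.96803

$16,518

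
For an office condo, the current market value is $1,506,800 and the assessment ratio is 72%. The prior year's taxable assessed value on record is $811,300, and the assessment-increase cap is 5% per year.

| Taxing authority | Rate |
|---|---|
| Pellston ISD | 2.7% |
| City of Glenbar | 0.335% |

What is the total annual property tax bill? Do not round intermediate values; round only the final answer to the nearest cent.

$25,854.10

Uncapped assessed value = $1,506,800 × 0.72 = $1,084,896
Cap limit = $811,300 × 1.05 = $851,865
Taxable assessed value = min($1,084,896, $851,865) = $851,865 (cap binds)
Pellston ISD: $851,865 × 0.027 = $23,000.355
City of Glenbar: $851,865 × 0.00335 = $2,853.74775
Total = $25,854.10275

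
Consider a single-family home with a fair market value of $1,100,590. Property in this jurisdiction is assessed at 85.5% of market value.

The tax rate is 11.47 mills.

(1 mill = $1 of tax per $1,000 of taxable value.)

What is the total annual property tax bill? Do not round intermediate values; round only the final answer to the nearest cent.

$10,793.32

Assessed value = $1,100,590 × 0.855 = $941,004.45
Tax = $941,004.45 × 0.01147 = $10,793.3210415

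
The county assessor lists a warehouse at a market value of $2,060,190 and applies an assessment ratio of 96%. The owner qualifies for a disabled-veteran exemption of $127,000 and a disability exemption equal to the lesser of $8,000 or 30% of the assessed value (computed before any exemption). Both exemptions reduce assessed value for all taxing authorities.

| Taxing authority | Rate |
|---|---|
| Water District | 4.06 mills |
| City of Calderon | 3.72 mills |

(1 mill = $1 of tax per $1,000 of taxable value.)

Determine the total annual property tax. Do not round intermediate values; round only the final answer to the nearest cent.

Assessed value = $2,060,190 × 0.96 = $1,977,782.4
Disability exemption = min($8,000, 30% × $1,977,782.4) = min($8,000, $593,334.72) = $8,000 (dollar cap binds)
Taxable value = $1,977,782.4 − $127,000 − $8,000 = $1,842,782.4
Water District: $1,842,782.4 × 0.00406 = $7,481.696544
City of Calderon: $1,842,782.4 × 0.00372 = $6,855.150528
Total = $14,336.847072

$14,336.85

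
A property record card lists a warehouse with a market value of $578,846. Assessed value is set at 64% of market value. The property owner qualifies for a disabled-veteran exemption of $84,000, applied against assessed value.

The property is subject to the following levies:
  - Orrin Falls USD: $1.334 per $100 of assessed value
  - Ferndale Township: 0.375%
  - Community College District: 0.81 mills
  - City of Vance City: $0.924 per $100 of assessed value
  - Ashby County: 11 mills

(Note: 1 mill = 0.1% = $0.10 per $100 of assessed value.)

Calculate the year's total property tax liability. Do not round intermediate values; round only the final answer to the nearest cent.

$10,925.64

Assessed value = $578,846 × 0.64 = $370,461.44
Taxable value = $370,461.44 − $84,000 = $286,461.44
Orrin Falls USD: $286,461.44 × 0.01334 = $3,821.3956096
Ferndale Township: $286,461.44 × 0.00375 = $1,074.2304
Community College District: $286,461.44 × 0.00081 = $232.0337664
City of Vance City: $286,461.44 × 0.00924 = $2,646.9037056
Ashby County: $286,461.44 × 0.011 = $3,151.07584
Total = $10,925.6393216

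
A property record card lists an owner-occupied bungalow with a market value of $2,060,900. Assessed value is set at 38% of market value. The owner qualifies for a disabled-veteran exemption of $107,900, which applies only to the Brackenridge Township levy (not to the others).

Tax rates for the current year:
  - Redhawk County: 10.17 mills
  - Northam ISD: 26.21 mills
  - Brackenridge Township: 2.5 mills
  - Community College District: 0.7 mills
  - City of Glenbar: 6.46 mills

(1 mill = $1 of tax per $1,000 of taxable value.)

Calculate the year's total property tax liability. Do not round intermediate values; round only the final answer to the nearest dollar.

Assessed value = $2,060,900 × 0.38 = $783,142
Redhawk County: $783,142 × 0.01017 = $7,964.55414
Northam ISD: $783,142 × 0.02621 = $20,526.15182
Brackenridge Township: ($783,142 − $107,900) × 0.0025 = $675,242 × 0.0025 = $1,688.105
Community College District: $783,142 × 0.0007 = $548.1994
City of Glenbar: $783,142 × 0.00646 = $5,059.09732
Total = $35,786.10768

$35,786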